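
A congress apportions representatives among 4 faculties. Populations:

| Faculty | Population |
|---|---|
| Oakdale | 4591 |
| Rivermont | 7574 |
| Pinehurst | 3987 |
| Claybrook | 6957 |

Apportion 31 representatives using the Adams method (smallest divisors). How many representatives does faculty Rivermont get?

10

Standard divisor 23109/31 ≈ 745.452; standard quotas: Oakdale 6.159, Rivermont 10.160, Pinehurst 5.348, Claybrook 9.333.
Rounding up gives 7, 11, 6, 10 = 34 seats, so the divisor must be adjusted.
With modified divisor 790: modified quotas Oakdale 5.811, Rivermont 9.587, Pinehurst 5.047, Claybrook 8.806.
Rounding up: Oakdale 6, Rivermont 10, Pinehurst 6, Claybrook 9 (total 31).
Rivermont receives 10.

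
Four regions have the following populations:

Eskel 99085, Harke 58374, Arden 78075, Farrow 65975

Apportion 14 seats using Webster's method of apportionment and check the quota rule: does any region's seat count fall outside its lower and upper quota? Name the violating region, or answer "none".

none

Standard quotas: Eskel 4.601, Harke 2.710, Arden 3.625, Farrow 3.063.
Webster allocation: Eskel 4, Harke 3, Arden 4, Farrow 3.
Every allocation lies between the lower and upper quota.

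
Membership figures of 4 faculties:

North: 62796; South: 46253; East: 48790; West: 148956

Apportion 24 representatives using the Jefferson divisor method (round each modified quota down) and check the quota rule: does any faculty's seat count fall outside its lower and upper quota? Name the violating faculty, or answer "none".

Standard quotas: North 4.912, South 3.618, East 3.817, West 11.653.
Jefferson allocation: North 5, South 3, East 4, West 12.
Every allocation lies between the lower and upper quota.

none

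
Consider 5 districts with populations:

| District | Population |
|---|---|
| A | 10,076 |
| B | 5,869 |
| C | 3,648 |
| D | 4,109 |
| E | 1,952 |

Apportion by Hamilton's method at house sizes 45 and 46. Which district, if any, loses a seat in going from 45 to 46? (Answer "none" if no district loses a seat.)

E

At 45 seats: A 18, B 10, C 6, D 7, E 4.
At 46 seats: A 18, B 11, C 7, D 7, E 3.
E drops from 4 to 3.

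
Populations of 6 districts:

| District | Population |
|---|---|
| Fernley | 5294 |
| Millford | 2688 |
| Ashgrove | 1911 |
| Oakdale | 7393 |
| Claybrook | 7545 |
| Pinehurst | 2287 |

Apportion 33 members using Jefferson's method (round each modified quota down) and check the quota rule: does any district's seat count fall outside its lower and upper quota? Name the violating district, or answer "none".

none

Standard quotas: Fernley 6.442, Millford 3.271, Ashgrove 2.326, Oakdale 8.997, Claybrook 9.182, Pinehurst 2.783.
Jefferson allocation: Fernley 7, Millford 3, Ashgrove 2, Oakdale 9, Claybrook 9, Pinehurst 3.
Every allocation lies between the lower and upper quota.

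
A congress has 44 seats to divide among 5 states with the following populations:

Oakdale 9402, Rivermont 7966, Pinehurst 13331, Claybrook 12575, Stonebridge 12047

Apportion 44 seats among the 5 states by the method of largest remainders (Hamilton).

Standard divisor: 55321 ÷ 44 ≈ 1257.295.
Standard quotas: Oakdale 7.4780, Rivermont 6.3358, Pinehurst 10.6029, Claybrook 10.0016, Stonebridge 9.5817.
Lower quotas: Oakdale 7, Rivermont 6, Pinehurst 10, Claybrook 10, Stonebridge 9 (sum 42, leaving 2 seats).
Remainders in descending order: Pinehurst 0.6029, Stonebridge 0.5817, Oakdale 0.4780, Rivermont 0.3358, Claybrook 0.0016.
The surplus seats go to Pinehurst, Stonebridge.

Oakdale 7; Rivermont 6; Pinehurst 11; Claybrook 10; Stonebridge 10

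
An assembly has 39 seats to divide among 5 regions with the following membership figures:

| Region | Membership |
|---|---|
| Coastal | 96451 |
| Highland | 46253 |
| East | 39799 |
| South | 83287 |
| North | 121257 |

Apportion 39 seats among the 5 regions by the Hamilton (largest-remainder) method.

The standard divisor is 387047/39 ≈ 9924.282.
Standard quotas: Coastal 9.7187, Highland 4.6606, East 4.0103, South 8.3922, North 12.2182.
Lower quotas: Coastal 9, Highland 4, East 4, South 8, North 12 (sum 37, leaving 2 seats).
Remainders in descending order: Coastal 0.7187, Highland 0.6606, South 0.3922, North 0.2182, East 0.0103.
The surplus seats go to Coastal, Highland.

Coastal: 10, Highland: 5, East: 4, South: 8, North: 12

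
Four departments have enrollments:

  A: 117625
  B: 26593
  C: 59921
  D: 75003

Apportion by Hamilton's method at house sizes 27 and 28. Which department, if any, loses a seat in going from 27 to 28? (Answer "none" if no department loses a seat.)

none

At 27 seats: A 11, B 3, C 6, D 7.
At 28 seats: A 12, B 3, C 6, D 7.
No department's allocation decreased.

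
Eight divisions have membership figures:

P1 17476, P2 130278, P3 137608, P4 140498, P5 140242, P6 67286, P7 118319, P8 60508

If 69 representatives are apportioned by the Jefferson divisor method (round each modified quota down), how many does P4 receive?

12

Standard divisor 812215/69 ≈ 11771.232; standard quotas: P1 1.485, P2 11.067, P3 11.690, P4 11.936, P5 11.914, P6 5.716, P7 10.052, P8 5.140.
Rounding down gives 1, 11, 11, 11, 11, 5, 10, 5 = 65 seats, so the divisor must be adjusted.
With modified divisor 11000: modified quotas P1 1.589, P2 11.843, P3 12.510, P4 12.773, P5 12.749, P6 6.117, P7 10.756, P8 5.501.
Rounding down: P1 1, P2 11, P3 12, P4 12, P5 12, P6 6, P7 10, P8 5 (total 69).
P4 receives 12.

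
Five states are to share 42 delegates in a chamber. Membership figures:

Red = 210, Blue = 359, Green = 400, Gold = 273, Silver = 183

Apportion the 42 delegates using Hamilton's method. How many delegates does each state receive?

The standard divisor is 1425/42 ≈ 33.929.
Standard quotas: Red 6.189, Blue 10.581, Green 11.789, Gold 8.046, Silver 5.394.
Lower quotas: Red 6, Blue 10, Green 11, Gold 8, Silver 5 (sum 40, leaving 2 seats).
Remainders in descending order: Green 0.789, Blue 0.581, Silver 0.394, Red 0.189, Gold 0.046.
Largest remainders: Green, Blue receive the extra seats.

Red 6, Blue 11, Green 12, Gold 8, Silver 5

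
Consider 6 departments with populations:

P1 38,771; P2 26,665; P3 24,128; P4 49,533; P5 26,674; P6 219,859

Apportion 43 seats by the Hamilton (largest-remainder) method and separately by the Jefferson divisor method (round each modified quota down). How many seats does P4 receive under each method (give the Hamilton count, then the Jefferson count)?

Hamilton: P1 4, P2 3, P3 3, P4 6, P5 3, P6 24.
Jefferson: P1 4, P2 3, P3 2, P4 5, P5 3, P6 26.
P4 gets 6 under Hamilton and 5 under Jefferson.

6 and 5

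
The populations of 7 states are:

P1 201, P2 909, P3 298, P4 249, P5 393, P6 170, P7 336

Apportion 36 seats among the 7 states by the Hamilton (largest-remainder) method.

The standard divisor is 2556/36 = 71.
Standard quotas: P1 2.831, P2 12.803, P3 4.197, P4 3.507, P5 5.535, P6 2.394, P7 4.732.
Lower quotas: P1 2, P2 12, P3 4, P4 3, P5 5, P6 2, P7 4 (sum 32, leaving 4 seats).
Remainders in descending order: P1 0.831, P2 0.803, P7 0.732, P5 0.535, P4 0.507, P6 0.394, P3 0.197.
Largest remainders: P1, P2, P7, P5 receive the extra seats.

P1 3, P2 13, P3 4, P4 3, P5 6, P6 2, P7 5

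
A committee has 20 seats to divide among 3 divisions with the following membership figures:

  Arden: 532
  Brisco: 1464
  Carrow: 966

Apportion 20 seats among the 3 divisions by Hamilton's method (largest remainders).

Arden 4, Brisco 10, Carrow 6

Total 2962; standard divisor 2962/20 ≈ 148.1.
Standard quotas: Arden 3.592, Brisco 9.885, Carrow 6.523.
Lower quotas: Arden 3, Brisco 9, Carrow 6 (sum 18, leaving 2 seats).
Remainders in descending order: Brisco 0.885, Arden 0.592, Carrow 0.523.
Largest remainders: Brisco, Arden receive the extra seats.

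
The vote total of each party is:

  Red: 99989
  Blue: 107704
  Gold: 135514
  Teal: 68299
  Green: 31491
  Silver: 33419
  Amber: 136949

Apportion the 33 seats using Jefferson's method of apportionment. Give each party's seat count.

Standard divisor 613365/33 ≈ 18586.818; standard quotas: Red 5.380, Blue 5.795, Gold 7.291, Teal 3.675, Green 1.694, Silver 1.798, Amber 7.368.
Rounding down gives 5, 5, 7, 3, 1, 1, 7 = 29 seats, so the divisor must be adjusted.
With modified divisor 16893.3: modified quotas Red 5.919, Blue 6.376, Gold 8.022, Teal 4.043, Green 1.864, Silver 1.978, Amber 8.107.
Rounding down: Red 5, Blue 6, Gold 8, Teal 4, Green 1, Silver 1, Amber 8 (total 33).

Red=5, Blue=6, Gold=8, Teal=4, Green=1, Silver=1, Amber=8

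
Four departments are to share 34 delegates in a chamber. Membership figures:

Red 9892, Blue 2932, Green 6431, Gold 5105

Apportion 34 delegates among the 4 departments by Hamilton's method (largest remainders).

Red 14, Blue 4, Green 9, Gold 7

The standard divisor is 24360/34 ≈ 716.471.
Standard quotas: Red 13.8066, Blue 4.0923, Green 8.9759, Gold 7.1252.
Lower quotas: Red 13, Blue 4, Green 8, Gold 7 (sum 32, leaving 2 seats).
Remainders in descending order: Green 0.9759, Red 0.8066, Gold 0.1252, Blue 0.0923.
The surplus seats go to Green, Red.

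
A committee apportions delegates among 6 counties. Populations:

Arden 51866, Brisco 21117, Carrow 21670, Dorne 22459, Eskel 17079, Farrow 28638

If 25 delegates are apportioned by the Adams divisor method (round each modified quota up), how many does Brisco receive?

Standard divisor 162829/25 ≈ 6513.16; standard quotas: Arden 7.963, Brisco 3.242, Carrow 3.327, Dorne 3.448, Eskel 2.622, Farrow 4.397.
Rounding up gives 8, 4, 4, 4, 3, 5 = 28 seats, so the divisor must be adjusted.
With modified divisor 7300: modified quotas Arden 7.105, Brisco 2.893, Carrow 2.968, Dorne 3.077, Eskel 2.340, Farrow 3.923.
Rounding up: Arden 8, Brisco 3, Carrow 3, Dorne 4, Eskel 3, Farrow 4 (total 25).
Brisco receives 3.

3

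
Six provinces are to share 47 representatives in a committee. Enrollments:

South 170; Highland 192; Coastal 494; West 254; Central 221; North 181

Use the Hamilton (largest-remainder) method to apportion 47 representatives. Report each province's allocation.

The standard divisor is 1512/47 ≈ 32.17.
Standard quotas: South 5.284, Highland 5.968, Coastal 15.356, West 7.896, Central 6.870, North 5.626.
Lower quotas: South 5, Highland 5, Coastal 15, West 7, Central 6, North 5 (sum 43, leaving 4 seats).
Remainders in descending order: Highland 0.968, West 0.896, Central 0.870, North 0.626, Coastal 0.356, South 0.284.
The surplus seats go to Highland, West, Central, North.

South 5, Highland 6, Coastal 15, West 8, Central 7, North 6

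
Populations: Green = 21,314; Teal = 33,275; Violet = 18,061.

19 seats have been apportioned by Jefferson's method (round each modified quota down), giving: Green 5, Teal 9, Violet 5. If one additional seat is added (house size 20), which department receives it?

Green

Priority for the next seat is population ÷ (current seats + 1).
Priorities: Green 3552.333, Teal 3327.500, Violet 3010.167.
Highest priority: Green.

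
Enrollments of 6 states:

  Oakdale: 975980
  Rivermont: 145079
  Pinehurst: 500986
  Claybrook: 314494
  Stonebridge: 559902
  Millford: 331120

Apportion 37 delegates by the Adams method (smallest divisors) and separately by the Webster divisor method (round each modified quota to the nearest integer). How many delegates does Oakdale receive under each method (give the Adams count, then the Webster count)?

12 and 13

Adams: Oakdale 12, Rivermont 2, Pinehurst 7, Claybrook 4, Stonebridge 7, Millford 5.
Webster: Oakdale 13, Rivermont 2, Pinehurst 7, Claybrook 4, Stonebridge 7, Millford 4.
Oakdale gets 12 under Adams and 13 under Webster.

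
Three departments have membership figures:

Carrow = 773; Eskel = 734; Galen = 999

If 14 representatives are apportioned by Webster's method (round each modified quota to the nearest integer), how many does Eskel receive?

Standard divisor 2506/14 ≈ 179; standard quotas: Carrow 4.318, Eskel 4.101, Galen 5.581.
Rounding to the nearest integer gives Carrow 4, Eskel 4, Galen 6 — total 14, matching the house size, so no adjustment is needed.
Eskel receives 4.

4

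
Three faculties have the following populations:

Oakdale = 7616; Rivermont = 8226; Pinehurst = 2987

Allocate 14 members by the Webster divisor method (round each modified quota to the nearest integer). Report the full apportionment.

Standard divisor 18829/14 ≈ 1344.929; standard quotas: Oakdale 5.663, Rivermont 6.116, Pinehurst 2.221.
Rounding to the nearest integer gives Oakdale 6, Rivermont 6, Pinehurst 2 — total 14, matching the house size, so no adjustment is needed.

Oakdale 6; Rivermont 6; Pinehurst 2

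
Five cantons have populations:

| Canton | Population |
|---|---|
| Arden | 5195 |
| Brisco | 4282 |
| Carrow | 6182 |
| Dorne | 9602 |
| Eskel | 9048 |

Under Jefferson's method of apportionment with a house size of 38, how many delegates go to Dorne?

Standard divisor 34309/38 ≈ 902.868; standard quotas: Arden 5.754, Brisco 4.743, Carrow 6.847, Dorne 10.635, Eskel 10.021.
Rounding down gives 5, 4, 6, 10, 10 = 35 seats, so the divisor must be adjusted.
With modified divisor 860: modified quotas Arden 6.041, Brisco 4.979, Carrow 7.188, Dorne 11.165, Eskel 10.521.
Rounding down: Arden 6, Brisco 4, Carrow 7, Dorne 11, Eskel 10 (total 38).
Dorne receives 11.

11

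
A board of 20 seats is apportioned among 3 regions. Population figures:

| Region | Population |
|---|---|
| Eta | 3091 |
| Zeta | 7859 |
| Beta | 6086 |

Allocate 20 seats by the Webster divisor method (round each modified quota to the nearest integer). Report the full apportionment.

Eta 4; Zeta 9; Beta 7

Standard divisor 17036/20 ≈ 851.8; standard quotas: Eta 3.629, Zeta 9.226, Beta 7.145.
Rounding to the nearest integer gives Eta 4, Zeta 9, Beta 7 — total 20, matching the house size, so no adjustment is needed.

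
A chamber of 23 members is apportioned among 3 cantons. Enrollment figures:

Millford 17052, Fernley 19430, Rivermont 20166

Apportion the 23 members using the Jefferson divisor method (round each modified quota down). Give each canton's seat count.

Standard divisor 56648/23 ≈ 2462.957; standard quotas: Millford 6.923, Fernley 7.889, Rivermont 8.188.
Rounding down gives 6, 7, 8 = 21 seats, so the divisor must be adjusted.
With modified divisor 2300: modified quotas Millford 7.414, Fernley 8.448, Rivermont 8.768.
Rounding down: Millford 7, Fernley 8, Rivermont 8 (total 23).

Millford 7, Fernley 8, Rivermont 8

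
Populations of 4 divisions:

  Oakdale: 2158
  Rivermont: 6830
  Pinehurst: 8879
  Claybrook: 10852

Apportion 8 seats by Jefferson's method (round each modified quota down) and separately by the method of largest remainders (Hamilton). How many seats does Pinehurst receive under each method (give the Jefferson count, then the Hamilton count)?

Jefferson: Oakdale 0, Rivermont 2, Pinehurst 3, Claybrook 3.
Hamilton: Oakdale 1, Rivermont 2, Pinehurst 2, Claybrook 3.
Pinehurst gets 3 under Jefferson and 2 under Hamilton.

3 and 2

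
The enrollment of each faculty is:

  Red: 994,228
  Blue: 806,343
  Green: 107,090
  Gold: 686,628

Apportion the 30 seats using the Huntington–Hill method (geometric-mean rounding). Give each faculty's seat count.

Red: 12, Blue: 9, Green: 1, Gold: 8

With divisor 85766: modified quotas Red 11.592, Blue 9.402, Green 1.249, Gold 8.006.
Geometric-mean thresholds: Red √(11·12)=11.489, Blue √(9·10)=9.487, Green √(1·2)=1.414, Gold √(8·9)=8.485.
Each quota rounded against its threshold gives Red 12, Blue 9, Green 1, Gold 8 (total 30).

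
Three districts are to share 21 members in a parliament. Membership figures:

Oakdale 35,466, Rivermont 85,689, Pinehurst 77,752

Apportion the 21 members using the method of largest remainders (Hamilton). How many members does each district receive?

Total 198907; standard divisor 198907/21 ≈ 9471.762.
Standard quotas: Oakdale 3.7444, Rivermont 9.0468, Pinehurst 8.2088.
Lower quotas: Oakdale 3, Rivermont 9, Pinehurst 8 (sum 20, leaving 1 seat).
Remainders in descending order: Oakdale 0.7444, Pinehurst 0.2088, Rivermont 0.0468.
Largest remainder: Oakdale receives the extra seat.

Oakdale: 4, Rivermont: 9, Pinehurst: 8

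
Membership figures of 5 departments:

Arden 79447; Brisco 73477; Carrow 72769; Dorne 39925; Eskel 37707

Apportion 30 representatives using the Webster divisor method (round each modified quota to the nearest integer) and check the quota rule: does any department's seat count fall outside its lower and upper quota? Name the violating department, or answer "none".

Standard quotas: Arden 7.858, Brisco 7.267, Carrow 7.197, Dorne 3.949, Eskel 3.729.
Webster allocation: Arden 8, Brisco 7, Carrow 7, Dorne 4, Eskel 4.
Every allocation lies between the lower and upper quota.

none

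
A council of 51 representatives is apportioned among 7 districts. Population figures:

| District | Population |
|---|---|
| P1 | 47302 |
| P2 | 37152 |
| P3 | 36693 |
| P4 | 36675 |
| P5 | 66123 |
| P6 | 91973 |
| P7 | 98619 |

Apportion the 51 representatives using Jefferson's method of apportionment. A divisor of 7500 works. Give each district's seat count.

P1 6; P2 4; P3 4; P4 4; P5 8; P6 12; P7 13

With modified divisor 7500: modified quotas P1 6.307, P2 4.954, P3 4.892, P4 4.890, P5 8.816, P6 12.263, P7 13.149.
Rounding down: P1 6, P2 4, P3 4, P4 4, P5 8, P6 12, P7 13 (total 51).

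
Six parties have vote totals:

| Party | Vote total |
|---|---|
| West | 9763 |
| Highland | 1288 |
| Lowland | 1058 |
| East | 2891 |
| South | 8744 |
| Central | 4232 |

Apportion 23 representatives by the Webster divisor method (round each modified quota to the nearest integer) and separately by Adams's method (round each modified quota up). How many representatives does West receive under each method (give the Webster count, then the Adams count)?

8 and 7

Webster: West 8, Highland 1, Lowland 1, East 2, South 7, Central 4.
Adams: West 7, Highland 1, Lowland 1, East 3, South 7, Central 4.
West gets 8 under Webster and 7 under Adams.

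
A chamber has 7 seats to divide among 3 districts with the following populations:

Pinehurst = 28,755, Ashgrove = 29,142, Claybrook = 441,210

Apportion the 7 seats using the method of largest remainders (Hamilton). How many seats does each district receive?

Pinehurst 0, Ashgrove 1, Claybrook 6

Standard divisor: 499107 ÷ 7 = 71301.
Standard quotas: Pinehurst 0.4033, Ashgrove 0.4087, Claybrook 6.1880.
Lower quotas: Pinehurst 0, Ashgrove 0, Claybrook 6 (sum 6, leaving 1 seat).
Remainders in descending order: Ashgrove 0.4087, Pinehurst 0.4033, Claybrook 0.1880.
Largest remainder: Ashgrove receives the extra seat.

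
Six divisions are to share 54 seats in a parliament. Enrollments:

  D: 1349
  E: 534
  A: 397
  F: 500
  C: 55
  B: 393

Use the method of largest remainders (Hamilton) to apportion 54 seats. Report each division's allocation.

D 22; E 9; A 7; F 8; C 1; B 7

Total 3228; standard divisor 3228/54 ≈ 59.778.
Standard quotas: D 22.567, E 8.933, A 6.641, F 8.364, C 0.920, B 6.574.
Lower quotas: D 22, E 8, A 6, F 8, C 0, B 6 (sum 50, leaving 4 seats).
Remainders in descending order: E 0.933, C 0.920, A 0.641, B 0.574, D 0.567, F 0.364.
Largest remainders: E, C, A, B receive the extra seats.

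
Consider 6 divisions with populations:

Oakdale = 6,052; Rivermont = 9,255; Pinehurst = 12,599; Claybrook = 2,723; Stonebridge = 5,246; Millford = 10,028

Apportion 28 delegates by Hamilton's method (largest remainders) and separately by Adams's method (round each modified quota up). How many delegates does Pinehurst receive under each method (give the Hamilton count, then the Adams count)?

Hamilton: Oakdale 4, Rivermont 5, Pinehurst 8, Claybrook 2, Stonebridge 3, Millford 6.
Adams: Oakdale 4, Rivermont 6, Pinehurst 7, Claybrook 2, Stonebridge 3, Millford 6.
Pinehurst gets 8 under Hamilton and 7 under Adams.

8 and 7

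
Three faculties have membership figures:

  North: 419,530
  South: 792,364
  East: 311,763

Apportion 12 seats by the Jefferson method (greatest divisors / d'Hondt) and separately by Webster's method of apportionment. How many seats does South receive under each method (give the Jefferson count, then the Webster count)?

Jefferson: North 3, South 7, East 2.
Webster: North 3, South 6, East 3.
South gets 7 under Jefferson and 6 under Webster.

7 and 6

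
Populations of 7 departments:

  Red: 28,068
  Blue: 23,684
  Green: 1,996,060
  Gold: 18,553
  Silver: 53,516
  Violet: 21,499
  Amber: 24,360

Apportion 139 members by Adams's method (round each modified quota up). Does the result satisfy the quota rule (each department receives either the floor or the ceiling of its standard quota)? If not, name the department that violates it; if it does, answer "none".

Standard quotas: Red 1.801, Blue 1.520, Green 128.110, Gold 1.191, Silver 3.435, Violet 1.380, Amber 1.563.
Adams allocation: Red 2, Blue 2, Green 125, Gold 2, Silver 4, Violet 2, Amber 2.
Green has quota 128.110 (lower 128, upper 129) but receives 125 — outside the quota interval.

Green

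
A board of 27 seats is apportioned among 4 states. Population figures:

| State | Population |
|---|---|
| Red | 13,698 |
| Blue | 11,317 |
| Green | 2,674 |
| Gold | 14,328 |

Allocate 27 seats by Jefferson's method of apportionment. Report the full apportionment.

Red 9; Blue 7; Green 1; Gold 10

Standard divisor 42017/27 ≈ 1556.185; standard quotas: Red 8.802, Blue 7.272, Green 1.718, Gold 9.207.
Rounding down gives 8, 7, 1, 9 = 25 seats, so the divisor must be adjusted.
With modified divisor 1420: modified quotas Red 9.646, Blue 7.970, Green 1.883, Gold 10.090.
Rounding down: Red 9, Blue 7, Green 1, Gold 10 (total 27).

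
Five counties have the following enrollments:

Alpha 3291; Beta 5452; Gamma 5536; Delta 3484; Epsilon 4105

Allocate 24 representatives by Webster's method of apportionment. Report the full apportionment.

Alpha=4; Beta=6; Gamma=6; Delta=4; Epsilon=4

Standard divisor 21868/24 ≈ 911.167; standard quotas: Alpha 3.612, Beta 5.984, Gamma 6.076, Delta 3.824, Epsilon 4.505.
Rounding to the nearest integer gives 4, 6, 6, 4, 5 = 25 seats, so the divisor must be adjusted.
With modified divisor 930: modified quotas Alpha 3.539, Beta 5.862, Gamma 5.953, Delta 3.746, Epsilon 4.414.
Rounding to the nearest integer: Alpha 4, Beta 6, Gamma 6, Delta 4, Epsilon 4 (total 24).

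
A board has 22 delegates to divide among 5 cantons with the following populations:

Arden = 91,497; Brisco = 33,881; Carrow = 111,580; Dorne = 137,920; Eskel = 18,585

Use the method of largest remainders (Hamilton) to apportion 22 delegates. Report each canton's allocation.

Total 393463; standard divisor 393463/22 ≈ 17884.682.
Standard quotas: Arden 5.1159, Brisco 1.8944, Carrow 6.2389, Dorne 7.7116, Eskel 1.0392.
Lower quotas: Arden 5, Brisco 1, Carrow 6, Dorne 7, Eskel 1 (sum 20, leaving 2 seats).
Remainders in descending order: Brisco 0.8944, Dorne 0.7116, Carrow 0.2389, Arden 0.1159, Eskel 0.0392.
The surplus seats go to Brisco, Dorne.

Arden 5; Brisco 2; Carrow 6; Dorne 8; Eskel 1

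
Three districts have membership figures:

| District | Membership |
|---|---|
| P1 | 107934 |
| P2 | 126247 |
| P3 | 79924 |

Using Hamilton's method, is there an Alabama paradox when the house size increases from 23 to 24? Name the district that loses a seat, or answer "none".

At 23 seats: P1 8, P2 9, P3 6.
At 24 seats: P1 8, P2 10, P3 6.
No district's allocation decreased.

none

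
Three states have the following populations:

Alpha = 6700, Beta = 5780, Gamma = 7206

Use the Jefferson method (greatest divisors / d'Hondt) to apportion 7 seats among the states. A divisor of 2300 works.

With modified divisor 2300: modified quotas Alpha 2.913, Beta 2.513, Gamma 3.133.
Rounding down: Alpha 2, Beta 2, Gamma 3 (total 7).

Alpha=2, Beta=2, Gamma=3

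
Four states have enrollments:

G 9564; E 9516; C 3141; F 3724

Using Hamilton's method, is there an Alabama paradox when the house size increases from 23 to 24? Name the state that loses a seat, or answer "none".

none

At 23 seats: G 9, E 8, C 3, F 3.
At 24 seats: G 9, E 9, C 3, F 3.
No state's allocation decreased.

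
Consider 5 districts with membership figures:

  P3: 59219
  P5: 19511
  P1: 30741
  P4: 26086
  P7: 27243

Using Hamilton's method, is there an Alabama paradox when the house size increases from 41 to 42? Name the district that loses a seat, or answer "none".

At 41 seats: P3 15, P5 5, P1 8, P4 6, P7 7.
At 42 seats: P3 15, P5 5, P1 8, P4 7, P7 7.
No district's allocation decreased.

none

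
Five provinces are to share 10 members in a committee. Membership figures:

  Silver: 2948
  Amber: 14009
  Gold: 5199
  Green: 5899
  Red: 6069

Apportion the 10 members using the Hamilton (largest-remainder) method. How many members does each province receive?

Total 34124; standard divisor 34124/10 ≈ 3412.4.
Standard quotas: Silver 0.8639, Amber 4.1053, Gold 1.5236, Green 1.7287, Red 1.7785.
Lower quotas: Silver 0, Amber 4, Gold 1, Green 1, Red 1 (sum 7, leaving 3 seats).
Remainders in descending order: Silver 0.8639, Red 0.7785, Green 0.7287, Gold 0.5236, Amber 0.1053.
Largest remainders: Silver, Red, Green receive the extra seats.

Silver 1, Amber 4, Gold 1, Green 2, Red 2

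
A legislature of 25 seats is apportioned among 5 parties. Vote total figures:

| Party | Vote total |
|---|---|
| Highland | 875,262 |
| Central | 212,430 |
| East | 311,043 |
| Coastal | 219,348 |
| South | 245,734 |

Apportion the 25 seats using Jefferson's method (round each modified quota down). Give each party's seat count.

Standard divisor 1863817/25 ≈ 74552.68; standard quotas: Highland 11.740, Central 2.849, East 4.172, Coastal 2.942, South 3.296.
Rounding down gives 11, 2, 4, 2, 3 = 22 seats, so the divisor must be adjusted.
With modified divisor 69100: modified quotas Highland 12.667, Central 3.074, East 4.501, Coastal 3.174, South 3.556.
Rounding down: Highland 12, Central 3, East 4, Coastal 3, South 3 (total 25).

Highland=12; Central=3; East=4; Coastal=3; South=3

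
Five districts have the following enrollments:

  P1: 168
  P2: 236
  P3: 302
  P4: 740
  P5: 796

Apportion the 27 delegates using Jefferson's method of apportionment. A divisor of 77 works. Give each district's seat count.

P1 2, P2 3, P3 3, P4 9, P5 10

With modified divisor 77: modified quotas P1 2.182, P2 3.065, P3 3.922, P4 9.610, P5 10.338.
Rounding down: P1 2, P2 3, P3 3, P4 9, P5 10 (total 27).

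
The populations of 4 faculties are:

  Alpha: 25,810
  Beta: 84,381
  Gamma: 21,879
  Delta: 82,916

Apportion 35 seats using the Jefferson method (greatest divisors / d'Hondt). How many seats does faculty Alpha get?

4

Standard divisor 214986/35 ≈ 6142.457; standard quotas: Alpha 4.202, Beta 13.737, Gamma 3.562, Delta 13.499.
Rounding down gives 4, 13, 3, 13 = 33 seats, so the divisor must be adjusted.
With modified divisor 5800: modified quotas Alpha 4.450, Beta 14.548, Gamma 3.772, Delta 14.296.
Rounding down: Alpha 4, Beta 14, Gamma 3, Delta 14 (total 35).
Alpha receives 4.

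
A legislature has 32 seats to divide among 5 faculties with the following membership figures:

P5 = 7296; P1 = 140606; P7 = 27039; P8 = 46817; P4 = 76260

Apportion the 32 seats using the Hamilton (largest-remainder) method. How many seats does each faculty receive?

The standard divisor is 298018/32 ≈ 9313.062.
Standard quotas: P5 0.7834, P1 15.0977, P7 2.9033, P8 5.0270, P4 8.1885.
Lower quotas: P5 0, P1 15, P7 2, P8 5, P4 8 (sum 30, leaving 2 seats).
Remainders in descending order: P7 0.9033, P5 0.7834, P4 0.1885, P1 0.0977, P8 0.0270.
The surplus seats go to P7, P5.

P5 1, P1 15, P7 3, P8 5, P4 8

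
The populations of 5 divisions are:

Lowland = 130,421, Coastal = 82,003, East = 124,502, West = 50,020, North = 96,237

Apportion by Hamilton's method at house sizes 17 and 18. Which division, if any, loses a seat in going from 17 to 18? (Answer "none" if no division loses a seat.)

At 17 seats: Lowland 5, Coastal 3, East 4, West 2, North 3.
At 18 seats: Lowland 5, Coastal 3, East 5, West 2, North 3.
No division's allocation decreased.

none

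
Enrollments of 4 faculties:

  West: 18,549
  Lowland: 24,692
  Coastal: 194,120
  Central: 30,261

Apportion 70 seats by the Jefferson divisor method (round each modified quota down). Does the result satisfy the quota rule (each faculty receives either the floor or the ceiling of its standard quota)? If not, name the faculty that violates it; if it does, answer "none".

Standard quotas: West 4.852, Lowland 6.459, Coastal 50.775, Central 7.915.
Jefferson allocation: West 4, Lowland 6, Coastal 52, Central 8.
Coastal has quota 50.775 (lower 50, upper 51) but receives 52 — outside the quota interval.

Coastal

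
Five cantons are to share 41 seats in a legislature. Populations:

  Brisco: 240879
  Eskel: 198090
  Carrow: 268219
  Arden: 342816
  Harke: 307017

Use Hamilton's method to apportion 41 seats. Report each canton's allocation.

Brisco 7, Eskel 6, Carrow 8, Arden 11, Harke 9

The standard divisor is 1357021/41 ≈ 33098.073.
Standard quotas: Brisco 7.2777, Eskel 5.9849, Carrow 8.1038, Arden 10.3576, Harke 9.2760.
Lower quotas: Brisco 7, Eskel 5, Carrow 8, Arden 10, Harke 9 (sum 39, leaving 2 seats).
Remainders in descending order: Eskel 0.9849, Arden 0.3576, Brisco 0.2777, Harke 0.2760, Carrow 0.1038.
The surplus seats go to Eskel, Arden.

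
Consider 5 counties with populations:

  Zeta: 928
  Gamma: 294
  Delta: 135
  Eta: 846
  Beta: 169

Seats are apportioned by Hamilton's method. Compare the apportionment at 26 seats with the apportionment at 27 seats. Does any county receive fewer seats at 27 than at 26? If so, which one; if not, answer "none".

Delta

At 26 seats: Zeta 10, Gamma 3, Delta 2, Eta 9, Beta 2.
At 27 seats: Zeta 11, Gamma 3, Delta 1, Eta 10, Beta 2.
Delta drops from 2 to 1.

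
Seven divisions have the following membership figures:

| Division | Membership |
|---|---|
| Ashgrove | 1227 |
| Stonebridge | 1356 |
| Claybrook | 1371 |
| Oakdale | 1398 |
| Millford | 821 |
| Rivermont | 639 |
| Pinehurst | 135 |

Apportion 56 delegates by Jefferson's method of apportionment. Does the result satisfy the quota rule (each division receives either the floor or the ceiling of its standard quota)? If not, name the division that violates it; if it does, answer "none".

none

Standard quotas: Ashgrove 9.891, Stonebridge 10.931, Claybrook 11.052, Oakdale 11.269, Millford 6.618, Rivermont 5.151, Pinehurst 1.088.
Jefferson allocation: Ashgrove 10, Stonebridge 11, Claybrook 11, Oakdale 11, Millford 7, Rivermont 5, Pinehurst 1.
Every allocation lies between the lower and upper quota.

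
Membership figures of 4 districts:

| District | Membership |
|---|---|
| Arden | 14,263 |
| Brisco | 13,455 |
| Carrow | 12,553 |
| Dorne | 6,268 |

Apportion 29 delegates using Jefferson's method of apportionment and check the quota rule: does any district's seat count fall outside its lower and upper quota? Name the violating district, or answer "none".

none

Standard quotas: Arden 8.888, Brisco 8.384, Carrow 7.822, Dorne 3.906.
Jefferson allocation: Arden 9, Brisco 8, Carrow 8, Dorne 4.
Every allocation lies between the lower and upper quota.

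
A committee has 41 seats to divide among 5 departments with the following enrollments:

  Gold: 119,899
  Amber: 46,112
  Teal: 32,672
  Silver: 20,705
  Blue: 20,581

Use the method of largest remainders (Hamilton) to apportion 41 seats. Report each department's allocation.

The standard divisor is 239969/41 ≈ 5852.902.
Standard quotas: Gold 20.4854, Amber 7.8785, Teal 5.5822, Silver 3.5376, Blue 3.5164.
Lower quotas: Gold 20, Amber 7, Teal 5, Silver 3, Blue 3 (sum 38, leaving 3 seats).
Remainders in descending order: Amber 0.8785, Teal 0.5822, Silver 0.5376, Blue 0.5164, Gold 0.4854.
The surplus seats go to Amber, Teal, Silver.

Gold 20, Amber 8, Teal 6, Silver 4, Blue 3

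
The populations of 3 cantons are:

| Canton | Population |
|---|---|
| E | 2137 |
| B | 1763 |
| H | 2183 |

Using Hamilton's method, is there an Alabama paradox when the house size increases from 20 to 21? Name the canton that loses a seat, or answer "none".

At 20 seats: E 7, B 6, H 7.
At 21 seats: E 7, B 6, H 8.
No canton's allocation decreased.

none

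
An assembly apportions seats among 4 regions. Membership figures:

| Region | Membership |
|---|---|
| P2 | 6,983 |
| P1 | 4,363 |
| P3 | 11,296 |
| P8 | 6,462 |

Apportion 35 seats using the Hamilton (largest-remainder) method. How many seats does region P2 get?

8

Total 29104; standard divisor 29104/35 ≈ 831.543.
Standard quotas: P2 8.3976, P1 5.2469, P3 13.5844, P8 7.7711.
Lower quotas: P2 8, P1 5, P3 13, P8 7 (sum 33, leaving 2 seats).
Remainders in descending order: P8 0.7711, P3 0.5844, P2 0.3976, P1 0.2469.
The surplus seats go to P8, P3.
P2 receives 8.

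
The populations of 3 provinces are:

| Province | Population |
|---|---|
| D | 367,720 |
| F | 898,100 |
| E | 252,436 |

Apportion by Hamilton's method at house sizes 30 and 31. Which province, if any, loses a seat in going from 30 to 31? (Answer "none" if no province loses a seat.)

none

At 30 seats: D 7, F 18, E 5.
At 31 seats: D 8, F 18, E 5.
No province's allocation decreased.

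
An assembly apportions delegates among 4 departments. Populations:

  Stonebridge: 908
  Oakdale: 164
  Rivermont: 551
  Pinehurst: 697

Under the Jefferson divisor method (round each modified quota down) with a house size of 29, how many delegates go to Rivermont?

7

Standard divisor 2320/29 ≈ 80; standard quotas: Stonebridge 11.350, Oakdale 2.050, Rivermont 6.888, Pinehurst 8.713.
Rounding down gives 11, 2, 6, 8 = 27 seats, so the divisor must be adjusted.
With modified divisor 77: modified quotas Stonebridge 11.792, Oakdale 2.130, Rivermont 7.156, Pinehurst 9.052.
Rounding down: Stonebridge 11, Oakdale 2, Rivermont 7, Pinehurst 9 (total 29).
Rivermont receives 7.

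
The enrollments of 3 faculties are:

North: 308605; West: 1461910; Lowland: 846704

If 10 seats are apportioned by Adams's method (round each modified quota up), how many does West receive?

5

Standard divisor 2617219/10 ≈ 261721.9; standard quotas: North 1.179, West 5.586, Lowland 3.235.
Rounding up gives 2, 6, 4 = 12 seats, so the divisor must be adjusted.
With modified divisor 300500: modified quotas North 1.027, West 4.865, Lowland 2.818.
Rounding up: North 2, West 5, Lowland 3 (total 10).
West receives 5.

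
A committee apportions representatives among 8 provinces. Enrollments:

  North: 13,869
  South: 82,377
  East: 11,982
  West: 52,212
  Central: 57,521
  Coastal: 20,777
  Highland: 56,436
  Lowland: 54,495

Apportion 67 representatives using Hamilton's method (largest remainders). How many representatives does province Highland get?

11

The standard divisor is 349669/67 ≈ 5218.94.
Standard quotas: North 2.6574, South 15.7842, East 2.2959, West 10.0043, Central 11.0216, Coastal 3.9811, Highland 10.8137, Lowland 10.4418.
Lower quotas: North 2, South 15, East 2, West 10, Central 11, Coastal 3, Highland 10, Lowland 10 (sum 63, leaving 4 seats).
Remainders in descending order: Coastal 0.9811, Highland 0.8137, South 0.7842, North 0.6574, Lowland 0.4418, East 0.2959, Central 0.0216, West 0.0043.
Largest remainders: Coastal, Highland, South, North receive the extra seats.
Highland receives 11.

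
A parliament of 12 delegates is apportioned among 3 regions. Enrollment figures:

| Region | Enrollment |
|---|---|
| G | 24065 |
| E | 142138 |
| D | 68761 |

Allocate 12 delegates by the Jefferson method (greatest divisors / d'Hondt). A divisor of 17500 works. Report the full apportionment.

G: 1; E: 8; D: 3

With modified divisor 17500: modified quotas G 1.375, E 8.122, D 3.929.
Rounding down: G 1, E 8, D 3 (total 12).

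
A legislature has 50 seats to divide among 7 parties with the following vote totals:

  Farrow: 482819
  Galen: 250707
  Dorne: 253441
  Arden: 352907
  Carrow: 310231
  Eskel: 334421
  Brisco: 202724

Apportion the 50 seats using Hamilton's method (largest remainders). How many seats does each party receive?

Farrow 11, Galen 6, Dorne 6, Arden 8, Carrow 7, Eskel 8, Brisco 4

Standard divisor: 2187250 ÷ 50 = 43745.
Standard quotas: Farrow 11.0371, Galen 5.7311, Dorne 5.7936, Arden 8.0674, Carrow 7.0918, Eskel 7.6448, Brisco 4.6342.
Lower quotas: Farrow 11, Galen 5, Dorne 5, Arden 8, Carrow 7, Eskel 7, Brisco 4 (sum 47, leaving 3 seats).
Remainders in descending order: Dorne 0.7936, Galen 0.7311, Eskel 0.6448, Brisco 0.6342, Carrow 0.0918, Arden 0.0674, Farrow 0.0371.
The surplus seats go to Dorne, Galen, Eskel.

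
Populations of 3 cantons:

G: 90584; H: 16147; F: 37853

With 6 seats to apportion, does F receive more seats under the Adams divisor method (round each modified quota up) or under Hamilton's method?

Adams

Adams: G 3, H 1, F 2.
Hamilton: G 4, H 1, F 1.
F gets 2 under Adams and 1 under Hamilton.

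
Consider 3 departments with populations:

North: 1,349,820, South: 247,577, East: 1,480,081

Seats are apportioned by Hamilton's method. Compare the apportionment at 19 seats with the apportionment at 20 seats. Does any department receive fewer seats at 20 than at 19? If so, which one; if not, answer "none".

South

At 19 seats: North 8, South 2, East 9.
At 20 seats: North 9, South 1, East 10.
South drops from 2 to 1.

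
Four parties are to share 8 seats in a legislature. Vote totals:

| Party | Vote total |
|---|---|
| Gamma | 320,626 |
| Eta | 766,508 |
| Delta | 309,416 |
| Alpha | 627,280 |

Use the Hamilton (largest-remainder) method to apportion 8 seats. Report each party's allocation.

Gamma=1, Eta=3, Delta=1, Alpha=3

Standard divisor: 2023830 ÷ 8 ≈ 252978.75.
Standard quotas: Gamma 1.2674, Eta 3.0299, Delta 1.2231, Alpha 2.4796.
Lower quotas: Gamma 1, Eta 3, Delta 1, Alpha 2 (sum 7, leaving 1 seat).
Remainders in descending order: Alpha 0.4796, Gamma 0.2674, Delta 0.2231, Eta 0.0299.
The surplus seat goes to Alpha.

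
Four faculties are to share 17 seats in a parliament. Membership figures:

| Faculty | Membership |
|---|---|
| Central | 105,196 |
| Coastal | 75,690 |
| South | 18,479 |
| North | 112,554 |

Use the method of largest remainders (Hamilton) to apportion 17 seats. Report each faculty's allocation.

Central=6, Coastal=4, South=1, North=6

The standard divisor is 311919/17 ≈ 18348.176.
Standard quotas: Central 5.7333, Coastal 4.1252, South 1.0071, North 6.1343.
Lower quotas: Central 5, Coastal 4, South 1, North 6 (sum 16, leaving 1 seat).
Remainders in descending order: Central 0.7333, North 0.1343, Coastal 0.1252, South 0.0071.
Largest remainder: Central receives the extra seat.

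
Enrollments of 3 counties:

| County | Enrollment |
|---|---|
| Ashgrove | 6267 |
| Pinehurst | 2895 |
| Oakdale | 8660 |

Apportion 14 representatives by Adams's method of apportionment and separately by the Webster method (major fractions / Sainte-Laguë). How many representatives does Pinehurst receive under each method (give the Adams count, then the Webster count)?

3 and 2

Adams: Ashgrove 5, Pinehurst 3, Oakdale 6.
Webster: Ashgrove 5, Pinehurst 2, Oakdale 7.
Pinehurst gets 3 under Adams and 2 under Webster.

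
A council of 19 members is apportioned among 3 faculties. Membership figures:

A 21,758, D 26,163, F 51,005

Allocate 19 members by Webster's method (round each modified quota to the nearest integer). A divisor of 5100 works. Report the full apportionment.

With modified divisor 5100: modified quotas A 4.266, D 5.130, F 10.001.
Rounding to the nearest integer: A 4, D 5, F 10 (total 19).

A: 4, D: 5, F: 10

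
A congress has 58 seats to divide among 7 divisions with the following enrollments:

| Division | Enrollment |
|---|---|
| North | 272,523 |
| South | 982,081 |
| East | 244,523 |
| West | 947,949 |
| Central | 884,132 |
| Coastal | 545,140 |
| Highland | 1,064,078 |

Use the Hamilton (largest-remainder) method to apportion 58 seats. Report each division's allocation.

Standard divisor: 4940426 ÷ 58 ≈ 85179.759.
Standard quotas: North 3.1994, South 11.5295, East 2.8707, West 11.1288, Central 10.3796, Coastal 6.3999, Highland 12.4921.
Lower quotas: North 3, South 11, East 2, West 11, Central 10, Coastal 6, Highland 12 (sum 55, leaving 3 seats).
Remainders in descending order: East 0.8707, South 0.5295, Highland 0.4921, Coastal 0.3999, Central 0.3796, North 0.1994, West 0.1288.
Largest remainders: East, South, Highland receive the extra seats.

North 3, South 12, East 3, West 11, Central 10, Coastal 6, Highland 13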